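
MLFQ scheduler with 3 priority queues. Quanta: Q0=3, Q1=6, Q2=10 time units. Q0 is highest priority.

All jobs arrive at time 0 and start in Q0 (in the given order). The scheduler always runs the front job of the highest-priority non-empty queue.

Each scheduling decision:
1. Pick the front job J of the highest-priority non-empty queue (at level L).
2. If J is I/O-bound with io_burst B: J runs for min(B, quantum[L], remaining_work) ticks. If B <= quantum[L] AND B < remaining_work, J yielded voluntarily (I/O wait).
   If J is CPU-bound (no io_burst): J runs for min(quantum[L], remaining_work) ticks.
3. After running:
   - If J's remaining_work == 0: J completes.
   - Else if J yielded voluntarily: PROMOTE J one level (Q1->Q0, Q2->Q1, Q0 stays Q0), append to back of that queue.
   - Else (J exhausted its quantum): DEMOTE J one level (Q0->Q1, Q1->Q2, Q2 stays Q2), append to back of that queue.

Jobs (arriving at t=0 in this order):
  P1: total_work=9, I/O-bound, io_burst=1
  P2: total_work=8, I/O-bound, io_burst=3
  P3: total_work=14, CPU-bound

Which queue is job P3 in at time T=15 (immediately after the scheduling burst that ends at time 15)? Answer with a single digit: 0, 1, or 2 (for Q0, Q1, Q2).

Answer: 1

Derivation:
t=0-1: P1@Q0 runs 1, rem=8, I/O yield, promote→Q0. Q0=[P2,P3,P1] Q1=[] Q2=[]
t=1-4: P2@Q0 runs 3, rem=5, I/O yield, promote→Q0. Q0=[P3,P1,P2] Q1=[] Q2=[]
t=4-7: P3@Q0 runs 3, rem=11, quantum used, demote→Q1. Q0=[P1,P2] Q1=[P3] Q2=[]
t=7-8: P1@Q0 runs 1, rem=7, I/O yield, promote→Q0. Q0=[P2,P1] Q1=[P3] Q2=[]
t=8-11: P2@Q0 runs 3, rem=2, I/O yield, promote→Q0. Q0=[P1,P2] Q1=[P3] Q2=[]
t=11-12: P1@Q0 runs 1, rem=6, I/O yield, promote→Q0. Q0=[P2,P1] Q1=[P3] Q2=[]
t=12-14: P2@Q0 runs 2, rem=0, completes. Q0=[P1] Q1=[P3] Q2=[]
t=14-15: P1@Q0 runs 1, rem=5, I/O yield, promote→Q0. Q0=[P1] Q1=[P3] Q2=[]
t=15-16: P1@Q0 runs 1, rem=4, I/O yield, promote→Q0. Q0=[P1] Q1=[P3] Q2=[]
t=16-17: P1@Q0 runs 1, rem=3, I/O yield, promote→Q0. Q0=[P1] Q1=[P3] Q2=[]
t=17-18: P1@Q0 runs 1, rem=2, I/O yield, promote→Q0. Q0=[P1] Q1=[P3] Q2=[]
t=18-19: P1@Q0 runs 1, rem=1, I/O yield, promote→Q0. Q0=[P1] Q1=[P3] Q2=[]
t=19-20: P1@Q0 runs 1, rem=0, completes. Q0=[] Q1=[P3] Q2=[]
t=20-26: P3@Q1 runs 6, rem=5, quantum used, demote→Q2. Q0=[] Q1=[] Q2=[P3]
t=26-31: P3@Q2 runs 5, rem=0, completes. Q0=[] Q1=[] Q2=[]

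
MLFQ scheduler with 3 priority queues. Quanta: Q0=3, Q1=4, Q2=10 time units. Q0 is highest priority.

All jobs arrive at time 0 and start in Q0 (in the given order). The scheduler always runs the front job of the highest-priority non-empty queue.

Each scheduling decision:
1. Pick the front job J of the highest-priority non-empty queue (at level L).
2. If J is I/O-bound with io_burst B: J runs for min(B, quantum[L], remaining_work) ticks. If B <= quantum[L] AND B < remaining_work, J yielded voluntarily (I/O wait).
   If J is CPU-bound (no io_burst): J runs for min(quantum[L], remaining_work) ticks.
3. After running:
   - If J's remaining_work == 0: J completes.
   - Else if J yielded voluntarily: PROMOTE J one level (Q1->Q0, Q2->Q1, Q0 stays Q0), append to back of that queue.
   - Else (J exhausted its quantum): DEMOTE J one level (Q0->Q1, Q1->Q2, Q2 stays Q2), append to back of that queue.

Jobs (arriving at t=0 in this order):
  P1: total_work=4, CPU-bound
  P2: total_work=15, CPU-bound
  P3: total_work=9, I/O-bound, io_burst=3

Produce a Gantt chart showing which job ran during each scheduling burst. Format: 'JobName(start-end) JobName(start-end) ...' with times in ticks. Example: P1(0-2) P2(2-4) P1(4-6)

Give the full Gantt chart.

Answer: P1(0-3) P2(3-6) P3(6-9) P3(9-12) P3(12-15) P1(15-16) P2(16-20) P2(20-28)

Derivation:
t=0-3: P1@Q0 runs 3, rem=1, quantum used, demote→Q1. Q0=[P2,P3] Q1=[P1] Q2=[]
t=3-6: P2@Q0 runs 3, rem=12, quantum used, demote→Q1. Q0=[P3] Q1=[P1,P2] Q2=[]
t=6-9: P3@Q0 runs 3, rem=6, I/O yield, promote→Q0. Q0=[P3] Q1=[P1,P2] Q2=[]
t=9-12: P3@Q0 runs 3, rem=3, I/O yield, promote→Q0. Q0=[P3] Q1=[P1,P2] Q2=[]
t=12-15: P3@Q0 runs 3, rem=0, completes. Q0=[] Q1=[P1,P2] Q2=[]
t=15-16: P1@Q1 runs 1, rem=0, completes. Q0=[] Q1=[P2] Q2=[]
t=16-20: P2@Q1 runs 4, rem=8, quantum used, demote→Q2. Q0=[] Q1=[] Q2=[P2]
t=20-28: P2@Q2 runs 8, rem=0, completes. Q0=[] Q1=[] Q2=[]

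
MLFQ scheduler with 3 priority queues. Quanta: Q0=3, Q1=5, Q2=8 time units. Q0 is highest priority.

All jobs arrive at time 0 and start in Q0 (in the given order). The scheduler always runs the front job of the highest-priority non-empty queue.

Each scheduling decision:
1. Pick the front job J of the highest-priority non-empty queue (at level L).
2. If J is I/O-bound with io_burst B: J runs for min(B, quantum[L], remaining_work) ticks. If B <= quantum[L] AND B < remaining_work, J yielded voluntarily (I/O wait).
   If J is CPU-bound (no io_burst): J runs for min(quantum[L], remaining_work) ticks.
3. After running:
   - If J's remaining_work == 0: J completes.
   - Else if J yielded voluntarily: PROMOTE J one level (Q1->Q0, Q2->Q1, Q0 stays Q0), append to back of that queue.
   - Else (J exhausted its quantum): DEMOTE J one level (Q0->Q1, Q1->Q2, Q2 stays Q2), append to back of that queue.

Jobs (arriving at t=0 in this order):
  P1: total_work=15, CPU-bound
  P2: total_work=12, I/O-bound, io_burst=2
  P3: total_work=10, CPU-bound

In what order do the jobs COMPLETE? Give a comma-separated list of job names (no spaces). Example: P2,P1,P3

t=0-3: P1@Q0 runs 3, rem=12, quantum used, demote→Q1. Q0=[P2,P3] Q1=[P1] Q2=[]
t=3-5: P2@Q0 runs 2, rem=10, I/O yield, promote→Q0. Q0=[P3,P2] Q1=[P1] Q2=[]
t=5-8: P3@Q0 runs 3, rem=7, quantum used, demote→Q1. Q0=[P2] Q1=[P1,P3] Q2=[]
t=8-10: P2@Q0 runs 2, rem=8, I/O yield, promote→Q0. Q0=[P2] Q1=[P1,P3] Q2=[]
t=10-12: P2@Q0 runs 2, rem=6, I/O yield, promote→Q0. Q0=[P2] Q1=[P1,P3] Q2=[]
t=12-14: P2@Q0 runs 2, rem=4, I/O yield, promote→Q0. Q0=[P2] Q1=[P1,P3] Q2=[]
t=14-16: P2@Q0 runs 2, rem=2, I/O yield, promote→Q0. Q0=[P2] Q1=[P1,P3] Q2=[]
t=16-18: P2@Q0 runs 2, rem=0, completes. Q0=[] Q1=[P1,P3] Q2=[]
t=18-23: P1@Q1 runs 5, rem=7, quantum used, demote→Q2. Q0=[] Q1=[P3] Q2=[P1]
t=23-28: P3@Q1 runs 5, rem=2, quantum used, demote→Q2. Q0=[] Q1=[] Q2=[P1,P3]
t=28-35: P1@Q2 runs 7, rem=0, completes. Q0=[] Q1=[] Q2=[P3]
t=35-37: P3@Q2 runs 2, rem=0, completes. Q0=[] Q1=[] Q2=[]

Answer: P2,P1,P3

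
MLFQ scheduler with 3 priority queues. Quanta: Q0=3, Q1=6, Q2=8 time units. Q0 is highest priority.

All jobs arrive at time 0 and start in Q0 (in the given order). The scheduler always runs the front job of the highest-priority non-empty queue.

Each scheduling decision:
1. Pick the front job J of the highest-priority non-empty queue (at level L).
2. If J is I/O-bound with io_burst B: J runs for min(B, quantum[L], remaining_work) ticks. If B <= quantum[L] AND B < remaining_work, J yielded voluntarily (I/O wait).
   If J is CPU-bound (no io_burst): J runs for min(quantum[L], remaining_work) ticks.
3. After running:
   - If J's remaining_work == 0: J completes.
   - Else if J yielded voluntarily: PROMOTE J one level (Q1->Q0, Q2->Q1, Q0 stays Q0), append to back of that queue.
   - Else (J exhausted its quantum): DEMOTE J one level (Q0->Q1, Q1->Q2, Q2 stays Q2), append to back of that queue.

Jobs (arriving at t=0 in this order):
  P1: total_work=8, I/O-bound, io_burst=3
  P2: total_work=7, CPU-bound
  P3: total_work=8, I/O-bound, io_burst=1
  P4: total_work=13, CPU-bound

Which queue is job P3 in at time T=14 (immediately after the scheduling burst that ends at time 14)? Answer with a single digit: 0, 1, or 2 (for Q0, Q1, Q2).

Answer: 0

Derivation:
t=0-3: P1@Q0 runs 3, rem=5, I/O yield, promote→Q0. Q0=[P2,P3,P4,P1] Q1=[] Q2=[]
t=3-6: P2@Q0 runs 3, rem=4, quantum used, demote→Q1. Q0=[P3,P4,P1] Q1=[P2] Q2=[]
t=6-7: P3@Q0 runs 1, rem=7, I/O yield, promote→Q0. Q0=[P4,P1,P3] Q1=[P2] Q2=[]
t=7-10: P4@Q0 runs 3, rem=10, quantum used, demote→Q1. Q0=[P1,P3] Q1=[P2,P4] Q2=[]
t=10-13: P1@Q0 runs 3, rem=2, I/O yield, promote→Q0. Q0=[P3,P1] Q1=[P2,P4] Q2=[]
t=13-14: P3@Q0 runs 1, rem=6, I/O yield, promote→Q0. Q0=[P1,P3] Q1=[P2,P4] Q2=[]
t=14-16: P1@Q0 runs 2, rem=0, completes. Q0=[P3] Q1=[P2,P4] Q2=[]
t=16-17: P3@Q0 runs 1, rem=5, I/O yield, promote→Q0. Q0=[P3] Q1=[P2,P4] Q2=[]
t=17-18: P3@Q0 runs 1, rem=4, I/O yield, promote→Q0. Q0=[P3] Q1=[P2,P4] Q2=[]
t=18-19: P3@Q0 runs 1, rem=3, I/O yield, promote→Q0. Q0=[P3] Q1=[P2,P4] Q2=[]
t=19-20: P3@Q0 runs 1, rem=2, I/O yield, promote→Q0. Q0=[P3] Q1=[P2,P4] Q2=[]
t=20-21: P3@Q0 runs 1, rem=1, I/O yield, promote→Q0. Q0=[P3] Q1=[P2,P4] Q2=[]
t=21-22: P3@Q0 runs 1, rem=0, completes. Q0=[] Q1=[P2,P4] Q2=[]
t=22-26: P2@Q1 runs 4, rem=0, completes. Q0=[] Q1=[P4] Q2=[]
t=26-32: P4@Q1 runs 6, rem=4, quantum used, demote→Q2. Q0=[] Q1=[] Q2=[P4]
t=32-36: P4@Q2 runs 4, rem=0, completes. Q0=[] Q1=[] Q2=[]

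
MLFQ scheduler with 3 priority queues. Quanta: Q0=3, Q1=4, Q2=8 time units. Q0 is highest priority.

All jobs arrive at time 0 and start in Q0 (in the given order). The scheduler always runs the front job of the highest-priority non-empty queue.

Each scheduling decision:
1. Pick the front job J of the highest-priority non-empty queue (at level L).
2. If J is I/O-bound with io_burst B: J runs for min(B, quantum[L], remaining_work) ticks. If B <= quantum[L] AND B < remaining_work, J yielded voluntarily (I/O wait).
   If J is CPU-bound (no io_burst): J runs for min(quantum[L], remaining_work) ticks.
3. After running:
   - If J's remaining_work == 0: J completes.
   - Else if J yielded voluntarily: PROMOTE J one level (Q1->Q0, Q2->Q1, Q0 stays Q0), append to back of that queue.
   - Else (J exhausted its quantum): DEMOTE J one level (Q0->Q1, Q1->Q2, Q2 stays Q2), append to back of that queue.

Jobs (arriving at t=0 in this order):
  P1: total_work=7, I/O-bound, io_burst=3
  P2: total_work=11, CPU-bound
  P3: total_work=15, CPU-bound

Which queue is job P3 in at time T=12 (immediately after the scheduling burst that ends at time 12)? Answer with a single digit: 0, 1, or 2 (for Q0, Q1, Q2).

Answer: 1

Derivation:
t=0-3: P1@Q0 runs 3, rem=4, I/O yield, promote→Q0. Q0=[P2,P3,P1] Q1=[] Q2=[]
t=3-6: P2@Q0 runs 3, rem=8, quantum used, demote→Q1. Q0=[P3,P1] Q1=[P2] Q2=[]
t=6-9: P3@Q0 runs 3, rem=12, quantum used, demote→Q1. Q0=[P1] Q1=[P2,P3] Q2=[]
t=9-12: P1@Q0 runs 3, rem=1, I/O yield, promote→Q0. Q0=[P1] Q1=[P2,P3] Q2=[]
t=12-13: P1@Q0 runs 1, rem=0, completes. Q0=[] Q1=[P2,P3] Q2=[]
t=13-17: P2@Q1 runs 4, rem=4, quantum used, demote→Q2. Q0=[] Q1=[P3] Q2=[P2]
t=17-21: P3@Q1 runs 4, rem=8, quantum used, demote→Q2. Q0=[] Q1=[] Q2=[P2,P3]
t=21-25: P2@Q2 runs 4, rem=0, completes. Q0=[] Q1=[] Q2=[P3]
t=25-33: P3@Q2 runs 8, rem=0, completes. Q0=[] Q1=[] Q2=[]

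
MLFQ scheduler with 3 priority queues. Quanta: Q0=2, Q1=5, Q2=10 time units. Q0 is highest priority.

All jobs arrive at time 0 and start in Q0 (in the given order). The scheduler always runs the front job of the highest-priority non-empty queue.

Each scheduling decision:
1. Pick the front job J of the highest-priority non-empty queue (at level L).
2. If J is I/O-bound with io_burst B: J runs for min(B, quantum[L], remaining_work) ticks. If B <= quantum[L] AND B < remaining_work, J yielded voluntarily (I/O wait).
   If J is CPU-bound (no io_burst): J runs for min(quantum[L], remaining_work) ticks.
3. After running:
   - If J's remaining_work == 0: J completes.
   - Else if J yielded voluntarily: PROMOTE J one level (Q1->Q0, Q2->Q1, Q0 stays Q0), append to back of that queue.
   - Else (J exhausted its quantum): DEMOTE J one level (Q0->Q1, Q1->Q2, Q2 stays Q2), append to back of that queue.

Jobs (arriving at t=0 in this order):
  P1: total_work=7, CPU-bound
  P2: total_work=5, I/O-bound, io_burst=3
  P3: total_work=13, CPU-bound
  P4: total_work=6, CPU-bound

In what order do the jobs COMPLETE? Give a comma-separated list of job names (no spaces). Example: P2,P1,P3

Answer: P1,P2,P4,P3

Derivation:
t=0-2: P1@Q0 runs 2, rem=5, quantum used, demote→Q1. Q0=[P2,P3,P4] Q1=[P1] Q2=[]
t=2-4: P2@Q0 runs 2, rem=3, quantum used, demote→Q1. Q0=[P3,P4] Q1=[P1,P2] Q2=[]
t=4-6: P3@Q0 runs 2, rem=11, quantum used, demote→Q1. Q0=[P4] Q1=[P1,P2,P3] Q2=[]
t=6-8: P4@Q0 runs 2, rem=4, quantum used, demote→Q1. Q0=[] Q1=[P1,P2,P3,P4] Q2=[]
t=8-13: P1@Q1 runs 5, rem=0, completes. Q0=[] Q1=[P2,P3,P4] Q2=[]
t=13-16: P2@Q1 runs 3, rem=0, completes. Q0=[] Q1=[P3,P4] Q2=[]
t=16-21: P3@Q1 runs 5, rem=6, quantum used, demote→Q2. Q0=[] Q1=[P4] Q2=[P3]
t=21-25: P4@Q1 runs 4, rem=0, completes. Q0=[] Q1=[] Q2=[P3]
t=25-31: P3@Q2 runs 6, rem=0, completes. Q0=[] Q1=[] Q2=[]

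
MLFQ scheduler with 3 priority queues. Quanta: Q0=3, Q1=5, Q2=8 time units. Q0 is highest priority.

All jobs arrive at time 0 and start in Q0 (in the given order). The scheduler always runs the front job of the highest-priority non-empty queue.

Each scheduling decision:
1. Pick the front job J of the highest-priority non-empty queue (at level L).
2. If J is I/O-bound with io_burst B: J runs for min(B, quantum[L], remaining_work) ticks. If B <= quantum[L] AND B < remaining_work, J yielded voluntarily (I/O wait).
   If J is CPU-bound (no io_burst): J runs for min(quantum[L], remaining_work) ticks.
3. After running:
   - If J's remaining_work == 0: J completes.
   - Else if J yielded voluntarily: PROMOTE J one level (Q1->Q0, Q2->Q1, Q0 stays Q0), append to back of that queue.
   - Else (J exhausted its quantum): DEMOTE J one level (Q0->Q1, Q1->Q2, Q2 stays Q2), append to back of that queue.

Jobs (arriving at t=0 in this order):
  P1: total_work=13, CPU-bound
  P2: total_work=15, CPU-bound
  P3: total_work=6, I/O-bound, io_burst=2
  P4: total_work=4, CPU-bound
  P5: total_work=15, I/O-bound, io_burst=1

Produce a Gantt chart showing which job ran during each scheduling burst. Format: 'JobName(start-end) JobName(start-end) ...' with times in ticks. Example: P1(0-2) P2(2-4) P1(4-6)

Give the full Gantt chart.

Answer: P1(0-3) P2(3-6) P3(6-8) P4(8-11) P5(11-12) P3(12-14) P5(14-15) P3(15-17) P5(17-18) P5(18-19) P5(19-20) P5(20-21) P5(21-22) P5(22-23) P5(23-24) P5(24-25) P5(25-26) P5(26-27) P5(27-28) P5(28-29) P5(29-30) P1(30-35) P2(35-40) P4(40-41) P1(41-46) P2(46-53)

Derivation:
t=0-3: P1@Q0 runs 3, rem=10, quantum used, demote→Q1. Q0=[P2,P3,P4,P5] Q1=[P1] Q2=[]
t=3-6: P2@Q0 runs 3, rem=12, quantum used, demote→Q1. Q0=[P3,P4,P5] Q1=[P1,P2] Q2=[]
t=6-8: P3@Q0 runs 2, rem=4, I/O yield, promote→Q0. Q0=[P4,P5,P3] Q1=[P1,P2] Q2=[]
t=8-11: P4@Q0 runs 3, rem=1, quantum used, demote→Q1. Q0=[P5,P3] Q1=[P1,P2,P4] Q2=[]
t=11-12: P5@Q0 runs 1, rem=14, I/O yield, promote→Q0. Q0=[P3,P5] Q1=[P1,P2,P4] Q2=[]
t=12-14: P3@Q0 runs 2, rem=2, I/O yield, promote→Q0. Q0=[P5,P3] Q1=[P1,P2,P4] Q2=[]
t=14-15: P5@Q0 runs 1, rem=13, I/O yield, promote→Q0. Q0=[P3,P5] Q1=[P1,P2,P4] Q2=[]
t=15-17: P3@Q0 runs 2, rem=0, completes. Q0=[P5] Q1=[P1,P2,P4] Q2=[]
t=17-18: P5@Q0 runs 1, rem=12, I/O yield, promote→Q0. Q0=[P5] Q1=[P1,P2,P4] Q2=[]
t=18-19: P5@Q0 runs 1, rem=11, I/O yield, promote→Q0. Q0=[P5] Q1=[P1,P2,P4] Q2=[]
t=19-20: P5@Q0 runs 1, rem=10, I/O yield, promote→Q0. Q0=[P5] Q1=[P1,P2,P4] Q2=[]
t=20-21: P5@Q0 runs 1, rem=9, I/O yield, promote→Q0. Q0=[P5] Q1=[P1,P2,P4] Q2=[]
t=21-22: P5@Q0 runs 1, rem=8, I/O yield, promote→Q0. Q0=[P5] Q1=[P1,P2,P4] Q2=[]
t=22-23: P5@Q0 runs 1, rem=7, I/O yield, promote→Q0. Q0=[P5] Q1=[P1,P2,P4] Q2=[]
t=23-24: P5@Q0 runs 1, rem=6, I/O yield, promote→Q0. Q0=[P5] Q1=[P1,P2,P4] Q2=[]
t=24-25: P5@Q0 runs 1, rem=5, I/O yield, promote→Q0. Q0=[P5] Q1=[P1,P2,P4] Q2=[]
t=25-26: P5@Q0 runs 1, rem=4, I/O yield, promote→Q0. Q0=[P5] Q1=[P1,P2,P4] Q2=[]
t=26-27: P5@Q0 runs 1, rem=3, I/O yield, promote→Q0. Q0=[P5] Q1=[P1,P2,P4] Q2=[]
t=27-28: P5@Q0 runs 1, rem=2, I/O yield, promote→Q0. Q0=[P5] Q1=[P1,P2,P4] Q2=[]
t=28-29: P5@Q0 runs 1, rem=1, I/O yield, promote→Q0. Q0=[P5] Q1=[P1,P2,P4] Q2=[]
t=29-30: P5@Q0 runs 1, rem=0, completes. Q0=[] Q1=[P1,P2,P4] Q2=[]
t=30-35: P1@Q1 runs 5, rem=5, quantum used, demote→Q2. Q0=[] Q1=[P2,P4] Q2=[P1]
t=35-40: P2@Q1 runs 5, rem=7, quantum used, demote→Q2. Q0=[] Q1=[P4] Q2=[P1,P2]
t=40-41: P4@Q1 runs 1, rem=0, completes. Q0=[] Q1=[] Q2=[P1,P2]
t=41-46: P1@Q2 runs 5, rem=0, completes. Q0=[] Q1=[] Q2=[P2]
t=46-53: P2@Q2 runs 7, rem=0, completes. Q0=[] Q1=[] Q2=[]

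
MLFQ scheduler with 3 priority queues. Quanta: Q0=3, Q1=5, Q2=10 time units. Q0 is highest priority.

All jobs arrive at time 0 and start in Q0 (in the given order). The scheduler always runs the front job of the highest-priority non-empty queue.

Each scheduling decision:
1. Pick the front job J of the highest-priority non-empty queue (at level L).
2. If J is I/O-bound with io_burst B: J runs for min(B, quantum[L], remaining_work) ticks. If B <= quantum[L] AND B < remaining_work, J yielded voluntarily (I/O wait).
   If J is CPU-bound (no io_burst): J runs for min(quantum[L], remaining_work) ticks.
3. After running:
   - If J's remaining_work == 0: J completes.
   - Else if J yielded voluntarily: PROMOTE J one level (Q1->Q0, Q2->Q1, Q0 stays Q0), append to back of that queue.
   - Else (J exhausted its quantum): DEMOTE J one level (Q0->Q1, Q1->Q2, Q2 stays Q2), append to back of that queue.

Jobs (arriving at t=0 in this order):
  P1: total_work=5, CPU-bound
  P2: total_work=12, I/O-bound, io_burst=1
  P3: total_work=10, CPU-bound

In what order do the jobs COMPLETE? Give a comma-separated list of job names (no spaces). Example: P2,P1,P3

t=0-3: P1@Q0 runs 3, rem=2, quantum used, demote→Q1. Q0=[P2,P3] Q1=[P1] Q2=[]
t=3-4: P2@Q0 runs 1, rem=11, I/O yield, promote→Q0. Q0=[P3,P2] Q1=[P1] Q2=[]
t=4-7: P3@Q0 runs 3, rem=7, quantum used, demote→Q1. Q0=[P2] Q1=[P1,P3] Q2=[]
t=7-8: P2@Q0 runs 1, rem=10, I/O yield, promote→Q0. Q0=[P2] Q1=[P1,P3] Q2=[]
t=8-9: P2@Q0 runs 1, rem=9, I/O yield, promote→Q0. Q0=[P2] Q1=[P1,P3] Q2=[]
t=9-10: P2@Q0 runs 1, rem=8, I/O yield, promote→Q0. Q0=[P2] Q1=[P1,P3] Q2=[]
t=10-11: P2@Q0 runs 1, rem=7, I/O yield, promote→Q0. Q0=[P2] Q1=[P1,P3] Q2=[]
t=11-12: P2@Q0 runs 1, rem=6, I/O yield, promote→Q0. Q0=[P2] Q1=[P1,P3] Q2=[]
t=12-13: P2@Q0 runs 1, rem=5, I/O yield, promote→Q0. Q0=[P2] Q1=[P1,P3] Q2=[]
t=13-14: P2@Q0 runs 1, rem=4, I/O yield, promote→Q0. Q0=[P2] Q1=[P1,P3] Q2=[]
t=14-15: P2@Q0 runs 1, rem=3, I/O yield, promote→Q0. Q0=[P2] Q1=[P1,P3] Q2=[]
t=15-16: P2@Q0 runs 1, rem=2, I/O yield, promote→Q0. Q0=[P2] Q1=[P1,P3] Q2=[]
t=16-17: P2@Q0 runs 1, rem=1, I/O yield, promote→Q0. Q0=[P2] Q1=[P1,P3] Q2=[]
t=17-18: P2@Q0 runs 1, rem=0, completes. Q0=[] Q1=[P1,P3] Q2=[]
t=18-20: P1@Q1 runs 2, rem=0, completes. Q0=[] Q1=[P3] Q2=[]
t=20-25: P3@Q1 runs 5, rem=2, quantum used, demote→Q2. Q0=[] Q1=[] Q2=[P3]
t=25-27: P3@Q2 runs 2, rem=0, completes. Q0=[] Q1=[] Q2=[]

Answer: P2,P1,P3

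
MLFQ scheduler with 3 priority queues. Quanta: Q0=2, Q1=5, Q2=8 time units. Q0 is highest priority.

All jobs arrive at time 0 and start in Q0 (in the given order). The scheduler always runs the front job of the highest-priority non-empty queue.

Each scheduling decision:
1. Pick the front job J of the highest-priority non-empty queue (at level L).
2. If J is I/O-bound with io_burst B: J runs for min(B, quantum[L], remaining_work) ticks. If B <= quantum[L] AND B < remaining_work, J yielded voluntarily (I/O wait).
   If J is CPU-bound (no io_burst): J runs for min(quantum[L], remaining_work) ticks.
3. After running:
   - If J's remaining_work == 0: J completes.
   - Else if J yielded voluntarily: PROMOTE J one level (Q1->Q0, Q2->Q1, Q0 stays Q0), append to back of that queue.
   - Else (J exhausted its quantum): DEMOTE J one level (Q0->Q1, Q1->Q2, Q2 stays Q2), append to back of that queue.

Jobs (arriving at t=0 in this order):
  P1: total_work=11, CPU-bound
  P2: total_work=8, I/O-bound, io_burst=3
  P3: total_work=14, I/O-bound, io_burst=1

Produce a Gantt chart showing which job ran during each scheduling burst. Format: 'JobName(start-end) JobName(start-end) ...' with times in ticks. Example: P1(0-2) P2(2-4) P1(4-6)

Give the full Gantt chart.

Answer: P1(0-2) P2(2-4) P3(4-5) P3(5-6) P3(6-7) P3(7-8) P3(8-9) P3(9-10) P3(10-11) P3(11-12) P3(12-13) P3(13-14) P3(14-15) P3(15-16) P3(16-17) P3(17-18) P1(18-23) P2(23-26) P2(26-28) P2(28-29) P1(29-33)

Derivation:
t=0-2: P1@Q0 runs 2, rem=9, quantum used, demote→Q1. Q0=[P2,P3] Q1=[P1] Q2=[]
t=2-4: P2@Q0 runs 2, rem=6, quantum used, demote→Q1. Q0=[P3] Q1=[P1,P2] Q2=[]
t=4-5: P3@Q0 runs 1, rem=13, I/O yield, promote→Q0. Q0=[P3] Q1=[P1,P2] Q2=[]
t=5-6: P3@Q0 runs 1, rem=12, I/O yield, promote→Q0. Q0=[P3] Q1=[P1,P2] Q2=[]
t=6-7: P3@Q0 runs 1, rem=11, I/O yield, promote→Q0. Q0=[P3] Q1=[P1,P2] Q2=[]
t=7-8: P3@Q0 runs 1, rem=10, I/O yield, promote→Q0. Q0=[P3] Q1=[P1,P2] Q2=[]
t=8-9: P3@Q0 runs 1, rem=9, I/O yield, promote→Q0. Q0=[P3] Q1=[P1,P2] Q2=[]
t=9-10: P3@Q0 runs 1, rem=8, I/O yield, promote→Q0. Q0=[P3] Q1=[P1,P2] Q2=[]
t=10-11: P3@Q0 runs 1, rem=7, I/O yield, promote→Q0. Q0=[P3] Q1=[P1,P2] Q2=[]
t=11-12: P3@Q0 runs 1, rem=6, I/O yield, promote→Q0. Q0=[P3] Q1=[P1,P2] Q2=[]
t=12-13: P3@Q0 runs 1, rem=5, I/O yield, promote→Q0. Q0=[P3] Q1=[P1,P2] Q2=[]
t=13-14: P3@Q0 runs 1, rem=4, I/O yield, promote→Q0. Q0=[P3] Q1=[P1,P2] Q2=[]
t=14-15: P3@Q0 runs 1, rem=3, I/O yield, promote→Q0. Q0=[P3] Q1=[P1,P2] Q2=[]
t=15-16: P3@Q0 runs 1, rem=2, I/O yield, promote→Q0. Q0=[P3] Q1=[P1,P2] Q2=[]
t=16-17: P3@Q0 runs 1, rem=1, I/O yield, promote→Q0. Q0=[P3] Q1=[P1,P2] Q2=[]
t=17-18: P3@Q0 runs 1, rem=0, completes. Q0=[] Q1=[P1,P2] Q2=[]
t=18-23: P1@Q1 runs 5, rem=4, quantum used, demote→Q2. Q0=[] Q1=[P2] Q2=[P1]
t=23-26: P2@Q1 runs 3, rem=3, I/O yield, promote→Q0. Q0=[P2] Q1=[] Q2=[P1]
t=26-28: P2@Q0 runs 2, rem=1, quantum used, demote→Q1. Q0=[] Q1=[P2] Q2=[P1]
t=28-29: P2@Q1 runs 1, rem=0, completes. Q0=[] Q1=[] Q2=[P1]
t=29-33: P1@Q2 runs 4, rem=0, completes. Q0=[] Q1=[] Q2=[]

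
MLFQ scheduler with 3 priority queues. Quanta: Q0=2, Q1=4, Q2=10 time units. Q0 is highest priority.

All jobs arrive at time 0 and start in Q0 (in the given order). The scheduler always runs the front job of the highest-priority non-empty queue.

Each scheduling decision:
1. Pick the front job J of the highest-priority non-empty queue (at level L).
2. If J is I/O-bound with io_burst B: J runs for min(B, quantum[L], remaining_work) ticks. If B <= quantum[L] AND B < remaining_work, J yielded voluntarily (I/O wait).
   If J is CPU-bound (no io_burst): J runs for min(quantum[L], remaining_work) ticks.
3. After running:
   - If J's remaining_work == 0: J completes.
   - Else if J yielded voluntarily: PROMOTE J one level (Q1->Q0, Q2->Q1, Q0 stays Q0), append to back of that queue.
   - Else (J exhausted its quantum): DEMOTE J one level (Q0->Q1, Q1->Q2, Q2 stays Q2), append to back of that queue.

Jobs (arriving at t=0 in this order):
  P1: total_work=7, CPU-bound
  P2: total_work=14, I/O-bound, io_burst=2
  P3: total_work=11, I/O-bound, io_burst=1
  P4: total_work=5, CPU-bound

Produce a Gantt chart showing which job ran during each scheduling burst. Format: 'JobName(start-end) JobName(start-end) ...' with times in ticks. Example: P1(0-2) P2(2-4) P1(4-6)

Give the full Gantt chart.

t=0-2: P1@Q0 runs 2, rem=5, quantum used, demote→Q1. Q0=[P2,P3,P4] Q1=[P1] Q2=[]
t=2-4: P2@Q0 runs 2, rem=12, I/O yield, promote→Q0. Q0=[P3,P4,P2] Q1=[P1] Q2=[]
t=4-5: P3@Q0 runs 1, rem=10, I/O yield, promote→Q0. Q0=[P4,P2,P3] Q1=[P1] Q2=[]
t=5-7: P4@Q0 runs 2, rem=3, quantum used, demote→Q1. Q0=[P2,P3] Q1=[P1,P4] Q2=[]
t=7-9: P2@Q0 runs 2, rem=10, I/O yield, promote→Q0. Q0=[P3,P2] Q1=[P1,P4] Q2=[]
t=9-10: P3@Q0 runs 1, rem=9, I/O yield, promote→Q0. Q0=[P2,P3] Q1=[P1,P4] Q2=[]
t=10-12: P2@Q0 runs 2, rem=8, I/O yield, promote→Q0. Q0=[P3,P2] Q1=[P1,P4] Q2=[]
t=12-13: P3@Q0 runs 1, rem=8, I/O yield, promote→Q0. Q0=[P2,P3] Q1=[P1,P4] Q2=[]
t=13-15: P2@Q0 runs 2, rem=6, I/O yield, promote→Q0. Q0=[P3,P2] Q1=[P1,P4] Q2=[]
t=15-16: P3@Q0 runs 1, rem=7, I/O yield, promote→Q0. Q0=[P2,P3] Q1=[P1,P4] Q2=[]
t=16-18: P2@Q0 runs 2, rem=4, I/O yield, promote→Q0. Q0=[P3,P2] Q1=[P1,P4] Q2=[]
t=18-19: P3@Q0 runs 1, rem=6, I/O yield, promote→Q0. Q0=[P2,P3] Q1=[P1,P4] Q2=[]
t=19-21: P2@Q0 runs 2, rem=2, I/O yield, promote→Q0. Q0=[P3,P2] Q1=[P1,P4] Q2=[]
t=21-22: P3@Q0 runs 1, rem=5, I/O yield, promote→Q0. Q0=[P2,P3] Q1=[P1,P4] Q2=[]
t=22-24: P2@Q0 runs 2, rem=0, completes. Q0=[P3] Q1=[P1,P4] Q2=[]
t=24-25: P3@Q0 runs 1, rem=4, I/O yield, promote→Q0. Q0=[P3] Q1=[P1,P4] Q2=[]
t=25-26: P3@Q0 runs 1, rem=3, I/O yield, promote→Q0. Q0=[P3] Q1=[P1,P4] Q2=[]
t=26-27: P3@Q0 runs 1, rem=2, I/O yield, promote→Q0. Q0=[P3] Q1=[P1,P4] Q2=[]
t=27-28: P3@Q0 runs 1, rem=1, I/O yield, promote→Q0. Q0=[P3] Q1=[P1,P4] Q2=[]
t=28-29: P3@Q0 runs 1, rem=0, completes. Q0=[] Q1=[P1,P4] Q2=[]
t=29-33: P1@Q1 runs 4, rem=1, quantum used, demote→Q2. Q0=[] Q1=[P4] Q2=[P1]
t=33-36: P4@Q1 runs 3, rem=0, completes. Q0=[] Q1=[] Q2=[P1]
t=36-37: P1@Q2 runs 1, rem=0, completes. Q0=[] Q1=[] Q2=[]

Answer: P1(0-2) P2(2-4) P3(4-5) P4(5-7) P2(7-9) P3(9-10) P2(10-12) P3(12-13) P2(13-15) P3(15-16) P2(16-18) P3(18-19) P2(19-21) P3(21-22) P2(22-24) P3(24-25) P3(25-26) P3(26-27) P3(27-28) P3(28-29) P1(29-33) P4(33-36) P1(36-37)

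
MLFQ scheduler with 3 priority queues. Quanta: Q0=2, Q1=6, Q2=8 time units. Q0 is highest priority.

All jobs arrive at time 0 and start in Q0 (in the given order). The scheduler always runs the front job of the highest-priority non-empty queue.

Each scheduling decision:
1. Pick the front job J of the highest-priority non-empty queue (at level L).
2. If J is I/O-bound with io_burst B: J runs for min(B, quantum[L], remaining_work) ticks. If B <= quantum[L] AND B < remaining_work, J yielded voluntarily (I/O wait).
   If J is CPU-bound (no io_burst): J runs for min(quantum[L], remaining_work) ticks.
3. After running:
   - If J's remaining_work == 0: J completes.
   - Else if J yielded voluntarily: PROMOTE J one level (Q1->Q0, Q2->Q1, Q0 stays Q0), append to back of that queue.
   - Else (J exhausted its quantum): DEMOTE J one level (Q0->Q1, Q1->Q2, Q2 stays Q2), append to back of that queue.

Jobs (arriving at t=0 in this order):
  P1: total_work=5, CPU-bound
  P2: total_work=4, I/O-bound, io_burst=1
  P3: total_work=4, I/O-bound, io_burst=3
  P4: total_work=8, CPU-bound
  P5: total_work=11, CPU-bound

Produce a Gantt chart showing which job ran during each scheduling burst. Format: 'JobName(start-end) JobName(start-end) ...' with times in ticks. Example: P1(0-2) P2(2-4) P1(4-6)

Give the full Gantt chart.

Answer: P1(0-2) P2(2-3) P3(3-5) P4(5-7) P5(7-9) P2(9-10) P2(10-11) P2(11-12) P1(12-15) P3(15-17) P4(17-23) P5(23-29) P5(29-32)

Derivation:
t=0-2: P1@Q0 runs 2, rem=3, quantum used, demote→Q1. Q0=[P2,P3,P4,P5] Q1=[P1] Q2=[]
t=2-3: P2@Q0 runs 1, rem=3, I/O yield, promote→Q0. Q0=[P3,P4,P5,P2] Q1=[P1] Q2=[]
t=3-5: P3@Q0 runs 2, rem=2, quantum used, demote→Q1. Q0=[P4,P5,P2] Q1=[P1,P3] Q2=[]
t=5-7: P4@Q0 runs 2, rem=6, quantum used, demote→Q1. Q0=[P5,P2] Q1=[P1,P3,P4] Q2=[]
t=7-9: P5@Q0 runs 2, rem=9, quantum used, demote→Q1. Q0=[P2] Q1=[P1,P3,P4,P5] Q2=[]
t=9-10: P2@Q0 runs 1, rem=2, I/O yield, promote→Q0. Q0=[P2] Q1=[P1,P3,P4,P5] Q2=[]
t=10-11: P2@Q0 runs 1, rem=1, I/O yield, promote→Q0. Q0=[P2] Q1=[P1,P3,P4,P5] Q2=[]
t=11-12: P2@Q0 runs 1, rem=0, completes. Q0=[] Q1=[P1,P3,P4,P5] Q2=[]
t=12-15: P1@Q1 runs 3, rem=0, completes. Q0=[] Q1=[P3,P4,P5] Q2=[]
t=15-17: P3@Q1 runs 2, rem=0, completes. Q0=[] Q1=[P4,P5] Q2=[]
t=17-23: P4@Q1 runs 6, rem=0, completes. Q0=[] Q1=[P5] Q2=[]
t=23-29: P5@Q1 runs 6, rem=3, quantum used, demote→Q2. Q0=[] Q1=[] Q2=[P5]
t=29-32: P5@Q2 runs 3, rem=0, completes. Q0=[] Q1=[] Q2=[]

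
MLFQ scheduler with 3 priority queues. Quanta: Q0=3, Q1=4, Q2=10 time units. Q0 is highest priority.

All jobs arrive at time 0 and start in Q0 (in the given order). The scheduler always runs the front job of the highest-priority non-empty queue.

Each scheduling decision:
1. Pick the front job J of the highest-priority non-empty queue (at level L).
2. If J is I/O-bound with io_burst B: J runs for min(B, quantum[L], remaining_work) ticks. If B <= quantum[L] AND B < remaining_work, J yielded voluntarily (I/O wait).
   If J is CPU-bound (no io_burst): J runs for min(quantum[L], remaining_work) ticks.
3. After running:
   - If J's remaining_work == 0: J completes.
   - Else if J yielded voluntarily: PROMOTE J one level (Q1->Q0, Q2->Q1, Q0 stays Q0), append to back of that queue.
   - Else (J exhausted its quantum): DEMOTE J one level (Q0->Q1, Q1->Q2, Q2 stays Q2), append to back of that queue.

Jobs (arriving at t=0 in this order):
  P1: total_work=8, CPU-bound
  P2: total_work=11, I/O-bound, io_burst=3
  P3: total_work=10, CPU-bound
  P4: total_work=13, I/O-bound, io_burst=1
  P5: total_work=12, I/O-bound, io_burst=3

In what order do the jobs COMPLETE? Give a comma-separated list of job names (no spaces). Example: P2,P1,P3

t=0-3: P1@Q0 runs 3, rem=5, quantum used, demote→Q1. Q0=[P2,P3,P4,P5] Q1=[P1] Q2=[]
t=3-6: P2@Q0 runs 3, rem=8, I/O yield, promote→Q0. Q0=[P3,P4,P5,P2] Q1=[P1] Q2=[]
t=6-9: P3@Q0 runs 3, rem=7, quantum used, demote→Q1. Q0=[P4,P5,P2] Q1=[P1,P3] Q2=[]
t=9-10: P4@Q0 runs 1, rem=12, I/O yield, promote→Q0. Q0=[P5,P2,P4] Q1=[P1,P3] Q2=[]
t=10-13: P5@Q0 runs 3, rem=9, I/O yield, promote→Q0. Q0=[P2,P4,P5] Q1=[P1,P3] Q2=[]
t=13-16: P2@Q0 runs 3, rem=5, I/O yield, promote→Q0. Q0=[P4,P5,P2] Q1=[P1,P3] Q2=[]
t=16-17: P4@Q0 runs 1, rem=11, I/O yield, promote→Q0. Q0=[P5,P2,P4] Q1=[P1,P3] Q2=[]
t=17-20: P5@Q0 runs 3, rem=6, I/O yield, promote→Q0. Q0=[P2,P4,P5] Q1=[P1,P3] Q2=[]
t=20-23: P2@Q0 runs 3, rem=2, I/O yield, promote→Q0. Q0=[P4,P5,P2] Q1=[P1,P3] Q2=[]
t=23-24: P4@Q0 runs 1, rem=10, I/O yield, promote→Q0. Q0=[P5,P2,P4] Q1=[P1,P3] Q2=[]
t=24-27: P5@Q0 runs 3, rem=3, I/O yield, promote→Q0. Q0=[P2,P4,P5] Q1=[P1,P3] Q2=[]
t=27-29: P2@Q0 runs 2, rem=0, completes. Q0=[P4,P5] Q1=[P1,P3] Q2=[]
t=29-30: P4@Q0 runs 1, rem=9, I/O yield, promote→Q0. Q0=[P5,P4] Q1=[P1,P3] Q2=[]
t=30-33: P5@Q0 runs 3, rem=0, completes. Q0=[P4] Q1=[P1,P3] Q2=[]
t=33-34: P4@Q0 runs 1, rem=8, I/O yield, promote→Q0. Q0=[P4] Q1=[P1,P3] Q2=[]
t=34-35: P4@Q0 runs 1, rem=7, I/O yield, promote→Q0. Q0=[P4] Q1=[P1,P3] Q2=[]
t=35-36: P4@Q0 runs 1, rem=6, I/O yield, promote→Q0. Q0=[P4] Q1=[P1,P3] Q2=[]
t=36-37: P4@Q0 runs 1, rem=5, I/O yield, promote→Q0. Q0=[P4] Q1=[P1,P3] Q2=[]
t=37-38: P4@Q0 runs 1, rem=4, I/O yield, promote→Q0. Q0=[P4] Q1=[P1,P3] Q2=[]
t=38-39: P4@Q0 runs 1, rem=3, I/O yield, promote→Q0. Q0=[P4] Q1=[P1,P3] Q2=[]
t=39-40: P4@Q0 runs 1, rem=2, I/O yield, promote→Q0. Q0=[P4] Q1=[P1,P3] Q2=[]
t=40-41: P4@Q0 runs 1, rem=1, I/O yield, promote→Q0. Q0=[P4] Q1=[P1,P3] Q2=[]
t=41-42: P4@Q0 runs 1, rem=0, completes. Q0=[] Q1=[P1,P3] Q2=[]
t=42-46: P1@Q1 runs 4, rem=1, quantum used, demote→Q2. Q0=[] Q1=[P3] Q2=[P1]
t=46-50: P3@Q1 runs 4, rem=3, quantum used, demote→Q2. Q0=[] Q1=[] Q2=[P1,P3]
t=50-51: P1@Q2 runs 1, rem=0, completes. Q0=[] Q1=[] Q2=[P3]
t=51-54: P3@Q2 runs 3, rem=0, completes. Q0=[] Q1=[] Q2=[]

Answer: P2,P5,P4,P1,P3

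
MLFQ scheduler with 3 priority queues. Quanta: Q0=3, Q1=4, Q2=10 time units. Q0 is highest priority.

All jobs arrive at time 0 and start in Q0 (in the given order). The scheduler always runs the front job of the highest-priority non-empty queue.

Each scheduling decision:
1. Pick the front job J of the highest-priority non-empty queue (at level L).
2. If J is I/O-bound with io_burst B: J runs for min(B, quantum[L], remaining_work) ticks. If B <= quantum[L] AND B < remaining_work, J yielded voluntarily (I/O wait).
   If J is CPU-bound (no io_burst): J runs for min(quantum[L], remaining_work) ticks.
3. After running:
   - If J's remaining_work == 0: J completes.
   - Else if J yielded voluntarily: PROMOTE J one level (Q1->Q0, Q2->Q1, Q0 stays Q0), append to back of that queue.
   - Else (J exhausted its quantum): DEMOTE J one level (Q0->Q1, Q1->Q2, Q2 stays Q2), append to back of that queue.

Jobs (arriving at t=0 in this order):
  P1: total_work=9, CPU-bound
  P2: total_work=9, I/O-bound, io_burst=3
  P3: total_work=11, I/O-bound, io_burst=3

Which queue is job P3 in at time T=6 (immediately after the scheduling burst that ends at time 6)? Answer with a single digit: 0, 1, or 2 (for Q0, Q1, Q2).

t=0-3: P1@Q0 runs 3, rem=6, quantum used, demote→Q1. Q0=[P2,P3] Q1=[P1] Q2=[]
t=3-6: P2@Q0 runs 3, rem=6, I/O yield, promote→Q0. Q0=[P3,P2] Q1=[P1] Q2=[]
t=6-9: P3@Q0 runs 3, rem=8, I/O yield, promote→Q0. Q0=[P2,P3] Q1=[P1] Q2=[]
t=9-12: P2@Q0 runs 3, rem=3, I/O yield, promote→Q0. Q0=[P3,P2] Q1=[P1] Q2=[]
t=12-15: P3@Q0 runs 3, rem=5, I/O yield, promote→Q0. Q0=[P2,P3] Q1=[P1] Q2=[]
t=15-18: P2@Q0 runs 3, rem=0, completes. Q0=[P3] Q1=[P1] Q2=[]
t=18-21: P3@Q0 runs 3, rem=2, I/O yield, promote→Q0. Q0=[P3] Q1=[P1] Q2=[]
t=21-23: P3@Q0 runs 2, rem=0, completes. Q0=[] Q1=[P1] Q2=[]
t=23-27: P1@Q1 runs 4, rem=2, quantum used, demote→Q2. Q0=[] Q1=[] Q2=[P1]
t=27-29: P1@Q2 runs 2, rem=0, completes. Q0=[] Q1=[] Q2=[]

Answer: 0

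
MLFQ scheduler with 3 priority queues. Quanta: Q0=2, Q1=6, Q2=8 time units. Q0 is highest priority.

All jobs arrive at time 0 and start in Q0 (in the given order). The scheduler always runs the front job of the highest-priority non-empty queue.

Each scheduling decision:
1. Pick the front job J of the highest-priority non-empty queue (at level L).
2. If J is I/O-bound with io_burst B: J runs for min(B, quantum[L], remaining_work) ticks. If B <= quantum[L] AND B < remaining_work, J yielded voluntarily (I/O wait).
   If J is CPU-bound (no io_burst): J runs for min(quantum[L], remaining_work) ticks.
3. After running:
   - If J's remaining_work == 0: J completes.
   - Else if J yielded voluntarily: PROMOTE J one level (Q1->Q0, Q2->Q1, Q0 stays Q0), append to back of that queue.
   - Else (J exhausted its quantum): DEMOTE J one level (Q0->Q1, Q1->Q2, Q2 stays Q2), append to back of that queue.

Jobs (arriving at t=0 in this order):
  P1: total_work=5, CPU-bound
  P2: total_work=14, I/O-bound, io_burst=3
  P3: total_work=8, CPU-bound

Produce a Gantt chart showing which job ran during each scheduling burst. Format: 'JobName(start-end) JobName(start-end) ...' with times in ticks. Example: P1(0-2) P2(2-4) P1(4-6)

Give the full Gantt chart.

Answer: P1(0-2) P2(2-4) P3(4-6) P1(6-9) P2(9-12) P2(12-14) P3(14-20) P2(20-23) P2(23-25) P2(25-27)

Derivation:
t=0-2: P1@Q0 runs 2, rem=3, quantum used, demote→Q1. Q0=[P2,P3] Q1=[P1] Q2=[]
t=2-4: P2@Q0 runs 2, rem=12, quantum used, demote→Q1. Q0=[P3] Q1=[P1,P2] Q2=[]
t=4-6: P3@Q0 runs 2, rem=6, quantum used, demote→Q1. Q0=[] Q1=[P1,P2,P3] Q2=[]
t=6-9: P1@Q1 runs 3, rem=0, completes. Q0=[] Q1=[P2,P3] Q2=[]
t=9-12: P2@Q1 runs 3, rem=9, I/O yield, promote→Q0. Q0=[P2] Q1=[P3] Q2=[]
t=12-14: P2@Q0 runs 2, rem=7, quantum used, demote→Q1. Q0=[] Q1=[P3,P2] Q2=[]
t=14-20: P3@Q1 runs 6, rem=0, completes. Q0=[] Q1=[P2] Q2=[]
t=20-23: P2@Q1 runs 3, rem=4, I/O yield, promote→Q0. Q0=[P2] Q1=[] Q2=[]
t=23-25: P2@Q0 runs 2, rem=2, quantum used, demote→Q1. Q0=[] Q1=[P2] Q2=[]
t=25-27: P2@Q1 runs 2, rem=0, completes. Q0=[] Q1=[] Q2=[]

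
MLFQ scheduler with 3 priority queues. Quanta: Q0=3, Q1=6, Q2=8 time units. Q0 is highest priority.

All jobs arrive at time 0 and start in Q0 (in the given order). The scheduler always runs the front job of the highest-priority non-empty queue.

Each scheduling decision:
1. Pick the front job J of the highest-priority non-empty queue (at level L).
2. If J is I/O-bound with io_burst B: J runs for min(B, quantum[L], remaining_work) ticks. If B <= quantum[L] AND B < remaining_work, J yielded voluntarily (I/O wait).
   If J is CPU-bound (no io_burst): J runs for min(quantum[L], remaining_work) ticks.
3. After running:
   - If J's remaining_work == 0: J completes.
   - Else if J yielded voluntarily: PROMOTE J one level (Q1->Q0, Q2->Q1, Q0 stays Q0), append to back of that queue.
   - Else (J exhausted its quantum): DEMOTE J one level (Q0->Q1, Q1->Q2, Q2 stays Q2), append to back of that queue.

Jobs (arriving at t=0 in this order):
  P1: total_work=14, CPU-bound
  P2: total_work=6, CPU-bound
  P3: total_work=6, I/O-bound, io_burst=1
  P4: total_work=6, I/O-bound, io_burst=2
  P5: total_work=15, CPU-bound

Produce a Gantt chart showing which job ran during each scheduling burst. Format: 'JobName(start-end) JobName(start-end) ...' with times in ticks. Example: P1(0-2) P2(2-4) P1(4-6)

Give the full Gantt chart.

t=0-3: P1@Q0 runs 3, rem=11, quantum used, demote→Q1. Q0=[P2,P3,P4,P5] Q1=[P1] Q2=[]
t=3-6: P2@Q0 runs 3, rem=3, quantum used, demote→Q1. Q0=[P3,P4,P5] Q1=[P1,P2] Q2=[]
t=6-7: P3@Q0 runs 1, rem=5, I/O yield, promote→Q0. Q0=[P4,P5,P3] Q1=[P1,P2] Q2=[]
t=7-9: P4@Q0 runs 2, rem=4, I/O yield, promote→Q0. Q0=[P5,P3,P4] Q1=[P1,P2] Q2=[]
t=9-12: P5@Q0 runs 3, rem=12, quantum used, demote→Q1. Q0=[P3,P4] Q1=[P1,P2,P5] Q2=[]
t=12-13: P3@Q0 runs 1, rem=4, I/O yield, promote→Q0. Q0=[P4,P3] Q1=[P1,P2,P5] Q2=[]
t=13-15: P4@Q0 runs 2, rem=2, I/O yield, promote→Q0. Q0=[P3,P4] Q1=[P1,P2,P5] Q2=[]
t=15-16: P3@Q0 runs 1, rem=3, I/O yield, promote→Q0. Q0=[P4,P3] Q1=[P1,P2,P5] Q2=[]
t=16-18: P4@Q0 runs 2, rem=0, completes. Q0=[P3] Q1=[P1,P2,P5] Q2=[]
t=18-19: P3@Q0 runs 1, rem=2, I/O yield, promote→Q0. Q0=[P3] Q1=[P1,P2,P5] Q2=[]
t=19-20: P3@Q0 runs 1, rem=1, I/O yield, promote→Q0. Q0=[P3] Q1=[P1,P2,P5] Q2=[]
t=20-21: P3@Q0 runs 1, rem=0, completes. Q0=[] Q1=[P1,P2,P5] Q2=[]
t=21-27: P1@Q1 runs 6, rem=5, quantum used, demote→Q2. Q0=[] Q1=[P2,P5] Q2=[P1]
t=27-30: P2@Q1 runs 3, rem=0, completes. Q0=[] Q1=[P5] Q2=[P1]
t=30-36: P5@Q1 runs 6, rem=6, quantum used, demote→Q2. Q0=[] Q1=[] Q2=[P1,P5]
t=36-41: P1@Q2 runs 5, rem=0, completes. Q0=[] Q1=[] Q2=[P5]
t=41-47: P5@Q2 runs 6, rem=0, completes. Q0=[] Q1=[] Q2=[]

Answer: P1(0-3) P2(3-6) P3(6-7) P4(7-9) P5(9-12) P3(12-13) P4(13-15) P3(15-16) P4(16-18) P3(18-19) P3(19-20) P3(20-21) P1(21-27) P2(27-30) P5(30-36) P1(36-41) P5(41-47)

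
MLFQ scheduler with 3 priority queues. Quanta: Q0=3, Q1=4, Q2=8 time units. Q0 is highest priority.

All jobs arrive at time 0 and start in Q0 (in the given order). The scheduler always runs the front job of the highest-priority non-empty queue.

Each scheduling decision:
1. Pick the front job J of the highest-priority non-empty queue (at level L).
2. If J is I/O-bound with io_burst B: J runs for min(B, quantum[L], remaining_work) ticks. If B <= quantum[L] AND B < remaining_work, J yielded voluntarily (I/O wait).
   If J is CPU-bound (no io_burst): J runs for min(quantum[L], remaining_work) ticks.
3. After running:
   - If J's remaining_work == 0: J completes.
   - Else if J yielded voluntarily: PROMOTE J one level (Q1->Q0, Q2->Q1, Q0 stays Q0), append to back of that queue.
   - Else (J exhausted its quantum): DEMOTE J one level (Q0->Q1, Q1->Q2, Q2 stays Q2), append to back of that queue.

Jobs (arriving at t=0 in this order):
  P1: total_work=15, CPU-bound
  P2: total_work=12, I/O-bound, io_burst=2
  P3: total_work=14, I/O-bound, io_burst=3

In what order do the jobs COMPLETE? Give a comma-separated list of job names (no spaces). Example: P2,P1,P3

Answer: P3,P2,P1

Derivation:
t=0-3: P1@Q0 runs 3, rem=12, quantum used, demote→Q1. Q0=[P2,P3] Q1=[P1] Q2=[]
t=3-5: P2@Q0 runs 2, rem=10, I/O yield, promote→Q0. Q0=[P3,P2] Q1=[P1] Q2=[]
t=5-8: P3@Q0 runs 3, rem=11, I/O yield, promote→Q0. Q0=[P2,P3] Q1=[P1] Q2=[]
t=8-10: P2@Q0 runs 2, rem=8, I/O yield, promote→Q0. Q0=[P3,P2] Q1=[P1] Q2=[]
t=10-13: P3@Q0 runs 3, rem=8, I/O yield, promote→Q0. Q0=[P2,P3] Q1=[P1] Q2=[]
t=13-15: P2@Q0 runs 2, rem=6, I/O yield, promote→Q0. Q0=[P3,P2] Q1=[P1] Q2=[]
t=15-18: P3@Q0 runs 3, rem=5, I/O yield, promote→Q0. Q0=[P2,P3] Q1=[P1] Q2=[]
t=18-20: P2@Q0 runs 2, rem=4, I/O yield, promote→Q0. Q0=[P3,P2] Q1=[P1] Q2=[]
t=20-23: P3@Q0 runs 3, rem=2, I/O yield, promote→Q0. Q0=[P2,P3] Q1=[P1] Q2=[]
t=23-25: P2@Q0 runs 2, rem=2, I/O yield, promote→Q0. Q0=[P3,P2] Q1=[P1] Q2=[]
t=25-27: P3@Q0 runs 2, rem=0, completes. Q0=[P2] Q1=[P1] Q2=[]
t=27-29: P2@Q0 runs 2, rem=0, completes. Q0=[] Q1=[P1] Q2=[]
t=29-33: P1@Q1 runs 4, rem=8, quantum used, demote→Q2. Q0=[] Q1=[] Q2=[P1]
t=33-41: P1@Q2 runs 8, rem=0, completes. Q0=[] Q1=[] Q2=[]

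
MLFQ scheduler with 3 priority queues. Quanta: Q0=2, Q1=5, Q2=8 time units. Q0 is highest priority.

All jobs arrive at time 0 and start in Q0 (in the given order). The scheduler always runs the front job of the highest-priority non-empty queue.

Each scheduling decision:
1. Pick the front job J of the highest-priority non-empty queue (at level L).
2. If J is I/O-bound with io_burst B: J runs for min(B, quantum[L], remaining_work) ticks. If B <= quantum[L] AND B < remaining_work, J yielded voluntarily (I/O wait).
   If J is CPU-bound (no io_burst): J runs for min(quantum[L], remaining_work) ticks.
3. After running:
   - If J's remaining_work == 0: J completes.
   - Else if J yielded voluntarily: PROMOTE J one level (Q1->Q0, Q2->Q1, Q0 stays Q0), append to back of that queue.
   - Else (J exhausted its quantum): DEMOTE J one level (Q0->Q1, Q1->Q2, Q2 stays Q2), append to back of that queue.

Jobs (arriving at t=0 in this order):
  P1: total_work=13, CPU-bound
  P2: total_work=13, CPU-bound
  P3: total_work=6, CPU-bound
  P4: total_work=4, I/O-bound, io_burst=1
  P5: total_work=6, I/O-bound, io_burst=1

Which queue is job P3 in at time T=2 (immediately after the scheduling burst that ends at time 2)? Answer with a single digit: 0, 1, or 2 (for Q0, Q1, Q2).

t=0-2: P1@Q0 runs 2, rem=11, quantum used, demote→Q1. Q0=[P2,P3,P4,P5] Q1=[P1] Q2=[]
t=2-4: P2@Q0 runs 2, rem=11, quantum used, demote→Q1. Q0=[P3,P4,P5] Q1=[P1,P2] Q2=[]
t=4-6: P3@Q0 runs 2, rem=4, quantum used, demote→Q1. Q0=[P4,P5] Q1=[P1,P2,P3] Q2=[]
t=6-7: P4@Q0 runs 1, rem=3, I/O yield, promote→Q0. Q0=[P5,P4] Q1=[P1,P2,P3] Q2=[]
t=7-8: P5@Q0 runs 1, rem=5, I/O yield, promote→Q0. Q0=[P4,P5] Q1=[P1,P2,P3] Q2=[]
t=8-9: P4@Q0 runs 1, rem=2, I/O yield, promote→Q0. Q0=[P5,P4] Q1=[P1,P2,P3] Q2=[]
t=9-10: P5@Q0 runs 1, rem=4, I/O yield, promote→Q0. Q0=[P4,P5] Q1=[P1,P2,P3] Q2=[]
t=10-11: P4@Q0 runs 1, rem=1, I/O yield, promote→Q0. Q0=[P5,P4] Q1=[P1,P2,P3] Q2=[]
t=11-12: P5@Q0 runs 1, rem=3, I/O yield, promote→Q0. Q0=[P4,P5] Q1=[P1,P2,P3] Q2=[]
t=12-13: P4@Q0 runs 1, rem=0, completes. Q0=[P5] Q1=[P1,P2,P3] Q2=[]
t=13-14: P5@Q0 runs 1, rem=2, I/O yield, promote→Q0. Q0=[P5] Q1=[P1,P2,P3] Q2=[]
t=14-15: P5@Q0 runs 1, rem=1, I/O yield, promote→Q0. Q0=[P5] Q1=[P1,P2,P3] Q2=[]
t=15-16: P5@Q0 runs 1, rem=0, completes. Q0=[] Q1=[P1,P2,P3] Q2=[]
t=16-21: P1@Q1 runs 5, rem=6, quantum used, demote→Q2. Q0=[] Q1=[P2,P3] Q2=[P1]
t=21-26: P2@Q1 runs 5, rem=6, quantum used, demote→Q2. Q0=[] Q1=[P3] Q2=[P1,P2]
t=26-30: P3@Q1 runs 4, rem=0, completes. Q0=[] Q1=[] Q2=[P1,P2]
t=30-36: P1@Q2 runs 6, rem=0, completes. Q0=[] Q1=[] Q2=[P2]
t=36-42: P2@Q2 runs 6, rem=0, completes. Q0=[] Q1=[] Q2=[]

Answer: 0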